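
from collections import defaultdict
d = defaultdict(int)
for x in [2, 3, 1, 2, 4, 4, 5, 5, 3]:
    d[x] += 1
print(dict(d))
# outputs {2: 2, 3: 2, 1: 1, 4: 2, 5: 2}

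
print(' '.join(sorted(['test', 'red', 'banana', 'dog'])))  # banana dog red test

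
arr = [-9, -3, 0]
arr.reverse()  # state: [0, -3, -9]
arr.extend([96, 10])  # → [0, -3, -9, 96, 10]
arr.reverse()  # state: [10, 96, -9, -3, 0]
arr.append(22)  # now [10, 96, -9, -3, 0, 22]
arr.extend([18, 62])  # [10, 96, -9, -3, 0, 22, 18, 62]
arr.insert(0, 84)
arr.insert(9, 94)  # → [84, 10, 96, -9, -3, 0, 22, 18, 62, 94]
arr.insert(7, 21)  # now [84, 10, 96, -9, -3, 0, 22, 21, 18, 62, 94]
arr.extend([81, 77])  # [84, 10, 96, -9, -3, 0, 22, 21, 18, 62, 94, 81, 77]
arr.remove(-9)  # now [84, 10, 96, -3, 0, 22, 21, 18, 62, 94, 81, 77]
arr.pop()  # 77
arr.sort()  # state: [-3, 0, 10, 18, 21, 22, 62, 81, 84, 94, 96]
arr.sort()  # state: [-3, 0, 10, 18, 21, 22, 62, 81, 84, 94, 96]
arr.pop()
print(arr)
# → [-3, 0, 10, 18, 21, 22, 62, 81, 84, 94]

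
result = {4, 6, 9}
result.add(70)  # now {4, 6, 9, 70}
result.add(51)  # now {4, 6, 9, 51, 70}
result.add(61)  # {4, 6, 9, 51, 61, 70}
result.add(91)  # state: {4, 6, 9, 51, 61, 70, 91}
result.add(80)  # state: {4, 6, 9, 51, 61, 70, 80, 91}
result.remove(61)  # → {4, 6, 9, 51, 70, 80, 91}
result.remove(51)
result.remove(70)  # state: {4, 6, 9, 80, 91}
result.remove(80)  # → {4, 6, 9, 91}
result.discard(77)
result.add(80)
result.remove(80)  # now {4, 6, 9, 91}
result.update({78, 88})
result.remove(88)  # {4, 6, 9, 78, 91}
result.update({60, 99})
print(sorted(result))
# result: [4, 6, 9, 60, 78, 91, 99]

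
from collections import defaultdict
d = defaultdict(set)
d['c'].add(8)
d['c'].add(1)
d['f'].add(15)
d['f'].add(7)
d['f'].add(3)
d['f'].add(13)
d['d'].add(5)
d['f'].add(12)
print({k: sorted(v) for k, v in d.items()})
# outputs {'c': [1, 8], 'f': [3, 7, 12, 13, 15], 'd': [5]}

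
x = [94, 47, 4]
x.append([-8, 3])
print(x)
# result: [94, 47, 4, [-8, 3]]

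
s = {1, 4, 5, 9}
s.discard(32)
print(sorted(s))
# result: [1, 4, 5, 9]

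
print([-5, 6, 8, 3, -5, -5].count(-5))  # 3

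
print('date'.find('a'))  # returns 1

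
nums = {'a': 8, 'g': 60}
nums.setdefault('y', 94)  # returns 94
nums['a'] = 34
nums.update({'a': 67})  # {'a': 67, 'g': 60, 'y': 94}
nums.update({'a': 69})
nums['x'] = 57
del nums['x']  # {'a': 69, 'g': 60, 'y': 94}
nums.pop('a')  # 69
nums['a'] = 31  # {'g': 60, 'y': 94, 'a': 31}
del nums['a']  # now {'g': 60, 'y': 94}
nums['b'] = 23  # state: {'g': 60, 'y': 94, 'b': 23}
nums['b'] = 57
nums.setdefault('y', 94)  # 94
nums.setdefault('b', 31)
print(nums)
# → {'g': 60, 'y': 94, 'b': 57}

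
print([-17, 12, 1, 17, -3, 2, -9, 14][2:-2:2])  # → [1, -3]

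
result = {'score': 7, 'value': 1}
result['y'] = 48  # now {'score': 7, 'value': 1, 'y': 48}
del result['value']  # {'score': 7, 'y': 48}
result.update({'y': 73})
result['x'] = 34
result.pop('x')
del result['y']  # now {'score': 7}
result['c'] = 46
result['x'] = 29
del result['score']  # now {'c': 46, 'x': 29}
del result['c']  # {'x': 29}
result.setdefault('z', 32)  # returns 32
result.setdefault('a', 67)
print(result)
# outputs {'x': 29, 'z': 32, 'a': 67}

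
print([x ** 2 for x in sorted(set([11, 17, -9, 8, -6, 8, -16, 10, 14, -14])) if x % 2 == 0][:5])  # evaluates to [256, 196, 36, 64, 100]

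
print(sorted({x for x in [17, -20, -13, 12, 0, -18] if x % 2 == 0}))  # [-20, -18, 0, 12]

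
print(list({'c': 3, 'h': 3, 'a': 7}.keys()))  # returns ['c', 'h', 'a']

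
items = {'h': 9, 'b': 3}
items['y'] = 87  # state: {'h': 9, 'b': 3, 'y': 87}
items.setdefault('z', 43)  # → 43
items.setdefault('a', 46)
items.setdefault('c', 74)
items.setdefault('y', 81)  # 87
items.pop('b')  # 3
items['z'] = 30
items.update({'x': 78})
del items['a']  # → {'h': 9, 'y': 87, 'z': 30, 'c': 74, 'x': 78}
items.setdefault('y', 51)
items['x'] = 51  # {'h': 9, 'y': 87, 'z': 30, 'c': 74, 'x': 51}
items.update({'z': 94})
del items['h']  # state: {'y': 87, 'z': 94, 'c': 74, 'x': 51}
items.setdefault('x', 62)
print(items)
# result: {'y': 87, 'z': 94, 'c': 74, 'x': 51}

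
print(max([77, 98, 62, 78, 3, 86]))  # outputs 98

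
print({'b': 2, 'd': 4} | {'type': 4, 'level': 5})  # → {'b': 2, 'd': 4, 'type': 4, 'level': 5}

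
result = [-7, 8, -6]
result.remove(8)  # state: [-7, -6]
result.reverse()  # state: [-6, -7]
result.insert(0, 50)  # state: [50, -6, -7]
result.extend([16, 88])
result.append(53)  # [50, -6, -7, 16, 88, 53]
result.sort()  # [-7, -6, 16, 50, 53, 88]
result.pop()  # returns 88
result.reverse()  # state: [53, 50, 16, -6, -7]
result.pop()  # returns -7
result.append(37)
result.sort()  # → [-6, 16, 37, 50, 53]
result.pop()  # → 53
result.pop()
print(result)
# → [-6, 16, 37]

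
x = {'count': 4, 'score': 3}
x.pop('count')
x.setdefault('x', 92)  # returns 92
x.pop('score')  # 3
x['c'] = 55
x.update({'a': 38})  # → {'x': 92, 'c': 55, 'a': 38}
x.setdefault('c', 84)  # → 55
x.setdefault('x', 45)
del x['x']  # {'c': 55, 'a': 38}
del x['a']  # {'c': 55}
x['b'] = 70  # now {'c': 55, 'b': 70}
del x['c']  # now {'b': 70}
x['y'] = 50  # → {'b': 70, 'y': 50}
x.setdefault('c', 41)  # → 41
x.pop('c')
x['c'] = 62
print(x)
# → {'b': 70, 'y': 50, 'c': 62}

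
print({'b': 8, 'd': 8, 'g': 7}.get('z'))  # None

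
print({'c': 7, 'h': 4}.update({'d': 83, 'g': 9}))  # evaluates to None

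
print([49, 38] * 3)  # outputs [49, 38, 49, 38, 49, 38]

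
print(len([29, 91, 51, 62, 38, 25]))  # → 6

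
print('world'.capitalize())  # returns World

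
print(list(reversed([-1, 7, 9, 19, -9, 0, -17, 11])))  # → [11, -17, 0, -9, 19, 9, 7, -1]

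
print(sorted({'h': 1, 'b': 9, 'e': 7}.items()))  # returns [('b', 9), ('e', 7), ('h', 1)]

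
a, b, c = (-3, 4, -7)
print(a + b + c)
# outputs -6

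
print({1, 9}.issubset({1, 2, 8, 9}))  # True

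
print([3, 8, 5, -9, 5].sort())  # None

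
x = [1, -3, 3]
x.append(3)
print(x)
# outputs [1, -3, 3, 3]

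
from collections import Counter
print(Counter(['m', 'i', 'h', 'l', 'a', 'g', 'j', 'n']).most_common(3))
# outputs [('m', 1), ('i', 1), ('h', 1)]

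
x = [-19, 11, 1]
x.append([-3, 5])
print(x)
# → [-19, 11, 1, [-3, 5]]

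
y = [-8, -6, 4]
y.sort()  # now [-8, -6, 4]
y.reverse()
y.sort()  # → [-8, -6, 4]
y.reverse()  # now [4, -6, -8]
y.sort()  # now [-8, -6, 4]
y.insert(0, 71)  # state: [71, -8, -6, 4]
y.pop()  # 4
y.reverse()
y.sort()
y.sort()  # [-8, -6, 71]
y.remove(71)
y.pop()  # -6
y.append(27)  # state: [-8, 27]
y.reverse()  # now [27, -8]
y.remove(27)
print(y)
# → [-8]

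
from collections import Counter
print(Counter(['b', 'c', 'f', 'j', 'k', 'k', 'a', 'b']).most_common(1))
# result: [('b', 2)]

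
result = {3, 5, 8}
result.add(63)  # {3, 5, 8, 63}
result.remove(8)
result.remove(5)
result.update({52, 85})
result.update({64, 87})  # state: {3, 52, 63, 64, 85, 87}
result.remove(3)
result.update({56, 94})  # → {52, 56, 63, 64, 85, 87, 94}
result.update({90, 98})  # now {52, 56, 63, 64, 85, 87, 90, 94, 98}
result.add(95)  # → {52, 56, 63, 64, 85, 87, 90, 94, 95, 98}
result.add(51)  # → {51, 52, 56, 63, 64, 85, 87, 90, 94, 95, 98}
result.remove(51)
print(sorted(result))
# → [52, 56, 63, 64, 85, 87, 90, 94, 95, 98]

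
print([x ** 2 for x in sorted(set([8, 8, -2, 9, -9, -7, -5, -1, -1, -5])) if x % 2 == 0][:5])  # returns [4, 64]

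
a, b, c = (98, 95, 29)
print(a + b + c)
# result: 222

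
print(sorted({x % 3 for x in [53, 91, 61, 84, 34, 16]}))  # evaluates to [0, 1, 2]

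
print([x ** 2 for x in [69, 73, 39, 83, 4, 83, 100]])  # [4761, 5329, 1521, 6889, 16, 6889, 10000]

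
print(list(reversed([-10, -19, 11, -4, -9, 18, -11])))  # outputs [-11, 18, -9, -4, 11, -19, -10]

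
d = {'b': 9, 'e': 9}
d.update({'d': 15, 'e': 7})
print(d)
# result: {'b': 9, 'e': 7, 'd': 15}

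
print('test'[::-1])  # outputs tset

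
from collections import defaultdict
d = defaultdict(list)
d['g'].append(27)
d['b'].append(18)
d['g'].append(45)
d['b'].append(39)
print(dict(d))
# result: {'g': [27, 45], 'b': [18, 39]}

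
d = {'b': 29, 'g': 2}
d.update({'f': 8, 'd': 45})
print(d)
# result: {'b': 29, 'g': 2, 'f': 8, 'd': 45}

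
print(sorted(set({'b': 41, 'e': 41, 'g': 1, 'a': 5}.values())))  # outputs [1, 5, 41]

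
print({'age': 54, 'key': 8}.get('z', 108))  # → 108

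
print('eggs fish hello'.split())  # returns ['eggs', 'fish', 'hello']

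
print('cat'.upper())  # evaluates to CAT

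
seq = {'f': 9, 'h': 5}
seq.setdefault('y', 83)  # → 83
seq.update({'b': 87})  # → {'f': 9, 'h': 5, 'y': 83, 'b': 87}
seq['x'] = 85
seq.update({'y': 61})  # {'f': 9, 'h': 5, 'y': 61, 'b': 87, 'x': 85}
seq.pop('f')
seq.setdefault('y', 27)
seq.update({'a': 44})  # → {'h': 5, 'y': 61, 'b': 87, 'x': 85, 'a': 44}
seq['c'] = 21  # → {'h': 5, 'y': 61, 'b': 87, 'x': 85, 'a': 44, 'c': 21}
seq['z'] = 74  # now {'h': 5, 'y': 61, 'b': 87, 'x': 85, 'a': 44, 'c': 21, 'z': 74}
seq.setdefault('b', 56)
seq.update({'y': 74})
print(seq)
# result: {'h': 5, 'y': 74, 'b': 87, 'x': 85, 'a': 44, 'c': 21, 'z': 74}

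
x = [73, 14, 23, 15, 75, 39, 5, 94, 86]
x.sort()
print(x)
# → [5, 14, 15, 23, 39, 73, 75, 86, 94]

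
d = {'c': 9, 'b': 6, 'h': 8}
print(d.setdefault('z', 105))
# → 105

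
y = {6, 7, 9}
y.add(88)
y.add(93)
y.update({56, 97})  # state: {6, 7, 9, 56, 88, 93, 97}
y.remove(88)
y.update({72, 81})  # {6, 7, 9, 56, 72, 81, 93, 97}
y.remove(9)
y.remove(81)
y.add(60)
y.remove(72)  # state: {6, 7, 56, 60, 93, 97}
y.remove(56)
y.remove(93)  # {6, 7, 60, 97}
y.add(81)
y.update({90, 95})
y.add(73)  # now {6, 7, 60, 73, 81, 90, 95, 97}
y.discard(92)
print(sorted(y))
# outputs [6, 7, 60, 73, 81, 90, 95, 97]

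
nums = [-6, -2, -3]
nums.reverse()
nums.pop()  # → -6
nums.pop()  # -2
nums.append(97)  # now [-3, 97]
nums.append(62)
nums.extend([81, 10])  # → [-3, 97, 62, 81, 10]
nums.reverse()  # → [10, 81, 62, 97, -3]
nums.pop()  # -3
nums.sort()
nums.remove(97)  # [10, 62, 81]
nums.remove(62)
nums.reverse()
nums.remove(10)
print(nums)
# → [81]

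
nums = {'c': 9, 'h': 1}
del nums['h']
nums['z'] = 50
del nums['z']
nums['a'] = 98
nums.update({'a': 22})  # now {'c': 9, 'a': 22}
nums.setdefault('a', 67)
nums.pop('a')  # 22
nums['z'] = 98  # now {'c': 9, 'z': 98}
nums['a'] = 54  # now {'c': 9, 'z': 98, 'a': 54}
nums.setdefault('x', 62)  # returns 62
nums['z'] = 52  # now {'c': 9, 'z': 52, 'a': 54, 'x': 62}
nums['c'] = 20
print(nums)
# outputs {'c': 20, 'z': 52, 'a': 54, 'x': 62}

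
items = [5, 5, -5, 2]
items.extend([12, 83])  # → [5, 5, -5, 2, 12, 83]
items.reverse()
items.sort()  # [-5, 2, 5, 5, 12, 83]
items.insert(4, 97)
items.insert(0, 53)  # [53, -5, 2, 5, 5, 97, 12, 83]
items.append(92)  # [53, -5, 2, 5, 5, 97, 12, 83, 92]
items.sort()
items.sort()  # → [-5, 2, 5, 5, 12, 53, 83, 92, 97]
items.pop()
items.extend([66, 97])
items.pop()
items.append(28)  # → [-5, 2, 5, 5, 12, 53, 83, 92, 66, 28]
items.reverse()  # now [28, 66, 92, 83, 53, 12, 5, 5, 2, -5]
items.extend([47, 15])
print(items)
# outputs [28, 66, 92, 83, 53, 12, 5, 5, 2, -5, 47, 15]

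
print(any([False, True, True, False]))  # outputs True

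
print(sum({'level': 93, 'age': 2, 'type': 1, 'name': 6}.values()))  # 102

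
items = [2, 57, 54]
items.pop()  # 54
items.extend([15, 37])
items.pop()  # 37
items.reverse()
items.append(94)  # [15, 57, 2, 94]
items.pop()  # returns 94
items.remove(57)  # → [15, 2]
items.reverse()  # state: [2, 15]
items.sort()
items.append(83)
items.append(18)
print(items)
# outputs [2, 15, 83, 18]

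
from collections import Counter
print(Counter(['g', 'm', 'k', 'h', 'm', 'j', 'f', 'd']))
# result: Counter({'m': 2, 'g': 1, 'k': 1, 'h': 1, 'j': 1, 'f': 1, 'd': 1})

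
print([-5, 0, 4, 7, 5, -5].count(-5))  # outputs 2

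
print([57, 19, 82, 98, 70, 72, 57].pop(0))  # 57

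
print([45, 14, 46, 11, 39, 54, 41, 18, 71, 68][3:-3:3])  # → [11, 41]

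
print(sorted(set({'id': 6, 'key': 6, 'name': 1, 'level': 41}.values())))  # [1, 6, 41]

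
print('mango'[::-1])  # ognam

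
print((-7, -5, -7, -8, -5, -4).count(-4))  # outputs 1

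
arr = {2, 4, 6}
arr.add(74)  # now {2, 4, 6, 74}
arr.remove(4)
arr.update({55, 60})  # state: {2, 6, 55, 60, 74}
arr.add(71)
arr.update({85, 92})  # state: {2, 6, 55, 60, 71, 74, 85, 92}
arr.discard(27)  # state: {2, 6, 55, 60, 71, 74, 85, 92}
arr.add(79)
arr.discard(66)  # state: {2, 6, 55, 60, 71, 74, 79, 85, 92}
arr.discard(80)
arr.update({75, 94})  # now {2, 6, 55, 60, 71, 74, 75, 79, 85, 92, 94}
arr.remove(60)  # {2, 6, 55, 71, 74, 75, 79, 85, 92, 94}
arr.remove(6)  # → {2, 55, 71, 74, 75, 79, 85, 92, 94}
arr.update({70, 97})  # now {2, 55, 70, 71, 74, 75, 79, 85, 92, 94, 97}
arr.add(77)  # {2, 55, 70, 71, 74, 75, 77, 79, 85, 92, 94, 97}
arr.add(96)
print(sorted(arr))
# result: [2, 55, 70, 71, 74, 75, 77, 79, 85, 92, 94, 96, 97]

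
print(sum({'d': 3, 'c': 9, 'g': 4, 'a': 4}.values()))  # 20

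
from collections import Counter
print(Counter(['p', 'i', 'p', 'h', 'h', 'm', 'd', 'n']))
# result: Counter({'p': 2, 'h': 2, 'i': 1, 'm': 1, 'd': 1, 'n': 1})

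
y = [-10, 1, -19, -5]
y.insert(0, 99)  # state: [99, -10, 1, -19, -5]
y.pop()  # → -5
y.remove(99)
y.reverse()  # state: [-19, 1, -10]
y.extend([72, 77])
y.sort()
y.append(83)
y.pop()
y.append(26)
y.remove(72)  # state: [-19, -10, 1, 77, 26]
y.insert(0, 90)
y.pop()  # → 26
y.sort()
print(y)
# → [-19, -10, 1, 77, 90]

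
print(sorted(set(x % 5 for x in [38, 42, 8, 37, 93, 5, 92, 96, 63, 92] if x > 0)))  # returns [0, 1, 2, 3]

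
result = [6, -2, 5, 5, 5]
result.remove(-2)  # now [6, 5, 5, 5]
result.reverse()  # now [5, 5, 5, 6]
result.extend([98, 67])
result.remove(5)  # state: [5, 5, 6, 98, 67]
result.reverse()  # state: [67, 98, 6, 5, 5]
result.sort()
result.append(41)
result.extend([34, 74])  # [5, 5, 6, 67, 98, 41, 34, 74]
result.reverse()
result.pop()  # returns 5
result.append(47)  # [74, 34, 41, 98, 67, 6, 5, 47]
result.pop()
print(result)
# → [74, 34, 41, 98, 67, 6, 5]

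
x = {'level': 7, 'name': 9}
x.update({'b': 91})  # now {'level': 7, 'name': 9, 'b': 91}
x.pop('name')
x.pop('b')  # 91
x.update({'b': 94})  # {'level': 7, 'b': 94}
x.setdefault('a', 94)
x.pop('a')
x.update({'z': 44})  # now {'level': 7, 'b': 94, 'z': 44}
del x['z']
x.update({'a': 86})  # {'level': 7, 'b': 94, 'a': 86}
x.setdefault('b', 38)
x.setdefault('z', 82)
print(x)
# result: {'level': 7, 'b': 94, 'a': 86, 'z': 82}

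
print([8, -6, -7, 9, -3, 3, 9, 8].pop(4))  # -3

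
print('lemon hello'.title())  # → Lemon Hello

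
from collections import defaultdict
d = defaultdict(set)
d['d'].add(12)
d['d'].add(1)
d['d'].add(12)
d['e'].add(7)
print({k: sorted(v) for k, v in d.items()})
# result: {'d': [1, 12], 'e': [7]}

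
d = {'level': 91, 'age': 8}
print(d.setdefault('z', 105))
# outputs 105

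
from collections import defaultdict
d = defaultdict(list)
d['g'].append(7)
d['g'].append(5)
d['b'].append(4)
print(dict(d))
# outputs {'g': [7, 5], 'b': [4]}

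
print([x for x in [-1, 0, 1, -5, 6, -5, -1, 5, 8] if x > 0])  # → [1, 6, 5, 8]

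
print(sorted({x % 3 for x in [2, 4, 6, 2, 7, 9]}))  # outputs [0, 1, 2]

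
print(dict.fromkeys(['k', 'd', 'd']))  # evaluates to {'k': None, 'd': None}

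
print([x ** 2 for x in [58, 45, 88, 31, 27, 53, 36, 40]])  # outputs [3364, 2025, 7744, 961, 729, 2809, 1296, 1600]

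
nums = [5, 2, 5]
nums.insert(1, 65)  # [5, 65, 2, 5]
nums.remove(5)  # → [65, 2, 5]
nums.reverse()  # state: [5, 2, 65]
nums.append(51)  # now [5, 2, 65, 51]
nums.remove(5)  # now [2, 65, 51]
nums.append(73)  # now [2, 65, 51, 73]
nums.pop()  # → 73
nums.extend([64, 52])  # [2, 65, 51, 64, 52]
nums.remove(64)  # [2, 65, 51, 52]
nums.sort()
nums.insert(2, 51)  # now [2, 51, 51, 52, 65]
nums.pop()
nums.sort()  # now [2, 51, 51, 52]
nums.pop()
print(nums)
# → [2, 51, 51]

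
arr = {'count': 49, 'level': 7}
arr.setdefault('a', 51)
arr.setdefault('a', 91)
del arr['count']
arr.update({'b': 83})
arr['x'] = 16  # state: {'level': 7, 'a': 51, 'b': 83, 'x': 16}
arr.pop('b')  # 83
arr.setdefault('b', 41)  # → 41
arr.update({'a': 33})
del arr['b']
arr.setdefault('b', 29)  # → 29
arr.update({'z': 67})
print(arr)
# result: {'level': 7, 'a': 33, 'x': 16, 'b': 29, 'z': 67}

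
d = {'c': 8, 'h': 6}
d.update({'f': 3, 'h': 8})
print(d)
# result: {'c': 8, 'h': 8, 'f': 3}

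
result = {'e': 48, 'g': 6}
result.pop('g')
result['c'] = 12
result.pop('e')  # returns 48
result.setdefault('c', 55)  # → 12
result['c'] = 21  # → {'c': 21}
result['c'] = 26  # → {'c': 26}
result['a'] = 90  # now {'c': 26, 'a': 90}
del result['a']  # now {'c': 26}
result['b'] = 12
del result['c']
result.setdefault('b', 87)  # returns 12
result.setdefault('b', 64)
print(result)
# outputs {'b': 12}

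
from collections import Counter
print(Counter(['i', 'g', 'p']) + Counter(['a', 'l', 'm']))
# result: Counter({'i': 1, 'g': 1, 'p': 1, 'a': 1, 'l': 1, 'm': 1})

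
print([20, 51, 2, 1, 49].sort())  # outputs None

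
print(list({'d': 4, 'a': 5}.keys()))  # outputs ['d', 'a']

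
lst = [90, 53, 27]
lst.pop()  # 27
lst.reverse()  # [53, 90]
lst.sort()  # [53, 90]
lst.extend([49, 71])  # [53, 90, 49, 71]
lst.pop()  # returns 71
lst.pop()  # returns 49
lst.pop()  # 90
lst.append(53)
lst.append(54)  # [53, 53, 54]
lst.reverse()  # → [54, 53, 53]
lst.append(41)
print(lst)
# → [54, 53, 53, 41]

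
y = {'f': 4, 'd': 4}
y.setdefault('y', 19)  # 19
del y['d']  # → {'f': 4, 'y': 19}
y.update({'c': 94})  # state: {'f': 4, 'y': 19, 'c': 94}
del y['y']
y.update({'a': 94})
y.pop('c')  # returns 94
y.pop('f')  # 4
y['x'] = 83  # {'a': 94, 'x': 83}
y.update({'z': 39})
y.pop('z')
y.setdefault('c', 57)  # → 57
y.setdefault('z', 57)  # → 57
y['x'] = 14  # {'a': 94, 'x': 14, 'c': 57, 'z': 57}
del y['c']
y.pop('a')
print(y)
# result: {'x': 14, 'z': 57}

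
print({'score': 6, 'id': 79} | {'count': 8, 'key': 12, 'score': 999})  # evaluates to {'score': 999, 'id': 79, 'count': 8, 'key': 12}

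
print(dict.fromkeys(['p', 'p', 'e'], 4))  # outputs {'p': 4, 'e': 4}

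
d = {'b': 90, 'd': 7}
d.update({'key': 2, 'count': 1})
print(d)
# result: {'b': 90, 'd': 7, 'key': 2, 'count': 1}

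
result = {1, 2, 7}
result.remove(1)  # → {2, 7}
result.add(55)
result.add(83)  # {2, 7, 55, 83}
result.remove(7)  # {2, 55, 83}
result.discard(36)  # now {2, 55, 83}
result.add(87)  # {2, 55, 83, 87}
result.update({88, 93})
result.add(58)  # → {2, 55, 58, 83, 87, 88, 93}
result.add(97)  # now {2, 55, 58, 83, 87, 88, 93, 97}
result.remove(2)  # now {55, 58, 83, 87, 88, 93, 97}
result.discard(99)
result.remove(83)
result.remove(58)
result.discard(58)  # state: {55, 87, 88, 93, 97}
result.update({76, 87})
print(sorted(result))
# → [55, 76, 87, 88, 93, 97]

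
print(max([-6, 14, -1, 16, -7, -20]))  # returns 16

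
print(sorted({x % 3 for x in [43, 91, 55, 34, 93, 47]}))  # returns [0, 1, 2]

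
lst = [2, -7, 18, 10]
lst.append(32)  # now [2, -7, 18, 10, 32]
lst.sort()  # [-7, 2, 10, 18, 32]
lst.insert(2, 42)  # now [-7, 2, 42, 10, 18, 32]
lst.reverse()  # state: [32, 18, 10, 42, 2, -7]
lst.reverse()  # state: [-7, 2, 42, 10, 18, 32]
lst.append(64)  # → [-7, 2, 42, 10, 18, 32, 64]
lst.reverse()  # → [64, 32, 18, 10, 42, 2, -7]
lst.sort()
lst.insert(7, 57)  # [-7, 2, 10, 18, 32, 42, 64, 57]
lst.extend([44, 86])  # [-7, 2, 10, 18, 32, 42, 64, 57, 44, 86]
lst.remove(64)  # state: [-7, 2, 10, 18, 32, 42, 57, 44, 86]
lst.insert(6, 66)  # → [-7, 2, 10, 18, 32, 42, 66, 57, 44, 86]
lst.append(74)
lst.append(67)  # [-7, 2, 10, 18, 32, 42, 66, 57, 44, 86, 74, 67]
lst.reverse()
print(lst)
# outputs [67, 74, 86, 44, 57, 66, 42, 32, 18, 10, 2, -7]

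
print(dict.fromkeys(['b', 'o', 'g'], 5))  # {'b': 5, 'o': 5, 'g': 5}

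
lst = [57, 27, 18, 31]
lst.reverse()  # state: [31, 18, 27, 57]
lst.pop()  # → 57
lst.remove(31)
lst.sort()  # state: [18, 27]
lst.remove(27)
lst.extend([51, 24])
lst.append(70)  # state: [18, 51, 24, 70]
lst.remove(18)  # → [51, 24, 70]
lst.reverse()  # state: [70, 24, 51]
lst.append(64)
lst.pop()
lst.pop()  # 51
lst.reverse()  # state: [24, 70]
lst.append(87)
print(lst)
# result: [24, 70, 87]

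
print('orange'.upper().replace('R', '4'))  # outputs O4ANGE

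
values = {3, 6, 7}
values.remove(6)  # {3, 7}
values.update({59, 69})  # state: {3, 7, 59, 69}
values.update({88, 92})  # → {3, 7, 59, 69, 88, 92}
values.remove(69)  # {3, 7, 59, 88, 92}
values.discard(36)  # {3, 7, 59, 88, 92}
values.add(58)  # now {3, 7, 58, 59, 88, 92}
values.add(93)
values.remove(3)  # {7, 58, 59, 88, 92, 93}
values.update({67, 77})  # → {7, 58, 59, 67, 77, 88, 92, 93}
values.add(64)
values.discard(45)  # {7, 58, 59, 64, 67, 77, 88, 92, 93}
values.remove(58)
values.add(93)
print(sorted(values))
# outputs [7, 59, 64, 67, 77, 88, 92, 93]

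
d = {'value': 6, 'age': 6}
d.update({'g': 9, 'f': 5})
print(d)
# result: {'value': 6, 'age': 6, 'g': 9, 'f': 5}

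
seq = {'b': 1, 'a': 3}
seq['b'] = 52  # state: {'b': 52, 'a': 3}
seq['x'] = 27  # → {'b': 52, 'a': 3, 'x': 27}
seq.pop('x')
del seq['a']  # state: {'b': 52}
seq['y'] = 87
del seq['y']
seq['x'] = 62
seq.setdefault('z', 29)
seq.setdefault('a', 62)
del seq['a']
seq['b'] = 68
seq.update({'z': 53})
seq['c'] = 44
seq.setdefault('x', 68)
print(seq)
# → {'b': 68, 'x': 62, 'z': 53, 'c': 44}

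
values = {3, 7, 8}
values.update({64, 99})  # {3, 7, 8, 64, 99}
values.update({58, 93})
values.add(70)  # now {3, 7, 8, 58, 64, 70, 93, 99}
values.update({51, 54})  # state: {3, 7, 8, 51, 54, 58, 64, 70, 93, 99}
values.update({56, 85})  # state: {3, 7, 8, 51, 54, 56, 58, 64, 70, 85, 93, 99}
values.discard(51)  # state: {3, 7, 8, 54, 56, 58, 64, 70, 85, 93, 99}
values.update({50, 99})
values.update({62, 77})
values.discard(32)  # {3, 7, 8, 50, 54, 56, 58, 62, 64, 70, 77, 85, 93, 99}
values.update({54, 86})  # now {3, 7, 8, 50, 54, 56, 58, 62, 64, 70, 77, 85, 86, 93, 99}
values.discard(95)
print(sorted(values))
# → [3, 7, 8, 50, 54, 56, 58, 62, 64, 70, 77, 85, 86, 93, 99]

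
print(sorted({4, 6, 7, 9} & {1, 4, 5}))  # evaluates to [4]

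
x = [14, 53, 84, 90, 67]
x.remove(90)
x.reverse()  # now [67, 84, 53, 14]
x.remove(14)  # [67, 84, 53]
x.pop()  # 53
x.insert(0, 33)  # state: [33, 67, 84]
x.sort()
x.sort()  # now [33, 67, 84]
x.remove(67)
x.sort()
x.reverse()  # [84, 33]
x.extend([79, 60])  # [84, 33, 79, 60]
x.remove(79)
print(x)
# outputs [84, 33, 60]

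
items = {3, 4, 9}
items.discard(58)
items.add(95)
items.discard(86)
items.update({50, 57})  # {3, 4, 9, 50, 57, 95}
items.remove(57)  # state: {3, 4, 9, 50, 95}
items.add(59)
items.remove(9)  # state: {3, 4, 50, 59, 95}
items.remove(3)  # {4, 50, 59, 95}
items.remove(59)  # {4, 50, 95}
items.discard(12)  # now {4, 50, 95}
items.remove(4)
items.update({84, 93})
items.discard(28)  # {50, 84, 93, 95}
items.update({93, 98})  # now {50, 84, 93, 95, 98}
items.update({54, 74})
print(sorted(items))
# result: [50, 54, 74, 84, 93, 95, 98]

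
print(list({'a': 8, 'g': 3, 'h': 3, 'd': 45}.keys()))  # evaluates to ['a', 'g', 'h', 'd']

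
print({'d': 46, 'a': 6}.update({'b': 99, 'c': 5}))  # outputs None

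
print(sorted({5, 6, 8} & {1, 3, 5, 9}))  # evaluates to [5]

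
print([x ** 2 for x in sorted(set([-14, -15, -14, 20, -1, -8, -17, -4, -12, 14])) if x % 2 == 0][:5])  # [196, 144, 64, 16, 196]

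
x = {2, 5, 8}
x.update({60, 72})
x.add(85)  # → {2, 5, 8, 60, 72, 85}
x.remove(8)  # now {2, 5, 60, 72, 85}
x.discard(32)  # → {2, 5, 60, 72, 85}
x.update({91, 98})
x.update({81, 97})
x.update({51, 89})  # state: {2, 5, 51, 60, 72, 81, 85, 89, 91, 97, 98}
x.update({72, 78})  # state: {2, 5, 51, 60, 72, 78, 81, 85, 89, 91, 97, 98}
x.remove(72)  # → {2, 5, 51, 60, 78, 81, 85, 89, 91, 97, 98}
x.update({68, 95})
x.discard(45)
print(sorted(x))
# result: [2, 5, 51, 60, 68, 78, 81, 85, 89, 91, 95, 97, 98]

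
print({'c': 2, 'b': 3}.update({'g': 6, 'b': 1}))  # None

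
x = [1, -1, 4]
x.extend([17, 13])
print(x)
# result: [1, -1, 4, 17, 13]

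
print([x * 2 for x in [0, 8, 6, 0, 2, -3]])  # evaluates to [0, 16, 12, 0, 4, -6]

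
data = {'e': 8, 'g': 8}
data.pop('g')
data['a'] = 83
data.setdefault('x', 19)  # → 19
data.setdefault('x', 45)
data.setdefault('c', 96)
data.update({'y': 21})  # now {'e': 8, 'a': 83, 'x': 19, 'c': 96, 'y': 21}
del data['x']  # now {'e': 8, 'a': 83, 'c': 96, 'y': 21}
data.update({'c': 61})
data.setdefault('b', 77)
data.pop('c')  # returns 61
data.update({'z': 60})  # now {'e': 8, 'a': 83, 'y': 21, 'b': 77, 'z': 60}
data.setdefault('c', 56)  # 56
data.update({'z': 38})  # {'e': 8, 'a': 83, 'y': 21, 'b': 77, 'z': 38, 'c': 56}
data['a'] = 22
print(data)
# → {'e': 8, 'a': 22, 'y': 21, 'b': 77, 'z': 38, 'c': 56}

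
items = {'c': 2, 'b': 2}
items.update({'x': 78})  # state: {'c': 2, 'b': 2, 'x': 78}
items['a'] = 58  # {'c': 2, 'b': 2, 'x': 78, 'a': 58}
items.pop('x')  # 78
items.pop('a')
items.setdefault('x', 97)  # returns 97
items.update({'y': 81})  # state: {'c': 2, 'b': 2, 'x': 97, 'y': 81}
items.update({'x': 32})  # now {'c': 2, 'b': 2, 'x': 32, 'y': 81}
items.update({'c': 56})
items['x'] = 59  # {'c': 56, 'b': 2, 'x': 59, 'y': 81}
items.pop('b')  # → 2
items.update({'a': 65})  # {'c': 56, 'x': 59, 'y': 81, 'a': 65}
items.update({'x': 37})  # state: {'c': 56, 'x': 37, 'y': 81, 'a': 65}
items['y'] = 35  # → {'c': 56, 'x': 37, 'y': 35, 'a': 65}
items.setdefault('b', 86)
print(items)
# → {'c': 56, 'x': 37, 'y': 35, 'a': 65, 'b': 86}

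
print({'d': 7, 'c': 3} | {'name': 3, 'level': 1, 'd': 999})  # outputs {'d': 999, 'c': 3, 'name': 3, 'level': 1}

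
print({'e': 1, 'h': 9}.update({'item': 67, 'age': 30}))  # None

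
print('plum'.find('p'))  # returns 0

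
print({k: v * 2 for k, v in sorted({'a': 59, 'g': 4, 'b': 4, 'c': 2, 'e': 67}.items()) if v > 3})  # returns {'a': 118, 'b': 8, 'e': 134, 'g': 8}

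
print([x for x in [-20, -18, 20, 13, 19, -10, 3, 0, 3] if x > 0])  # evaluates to [20, 13, 19, 3, 3]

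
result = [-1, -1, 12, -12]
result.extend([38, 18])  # [-1, -1, 12, -12, 38, 18]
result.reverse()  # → [18, 38, -12, 12, -1, -1]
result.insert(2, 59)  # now [18, 38, 59, -12, 12, -1, -1]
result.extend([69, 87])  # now [18, 38, 59, -12, 12, -1, -1, 69, 87]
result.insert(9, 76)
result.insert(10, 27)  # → [18, 38, 59, -12, 12, -1, -1, 69, 87, 76, 27]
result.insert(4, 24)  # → [18, 38, 59, -12, 24, 12, -1, -1, 69, 87, 76, 27]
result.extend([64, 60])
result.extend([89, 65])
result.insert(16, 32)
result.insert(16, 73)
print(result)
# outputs [18, 38, 59, -12, 24, 12, -1, -1, 69, 87, 76, 27, 64, 60, 89, 65, 73, 32]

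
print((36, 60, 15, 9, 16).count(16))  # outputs 1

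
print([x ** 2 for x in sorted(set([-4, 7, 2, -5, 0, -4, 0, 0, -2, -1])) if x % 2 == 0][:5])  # [16, 4, 0, 4]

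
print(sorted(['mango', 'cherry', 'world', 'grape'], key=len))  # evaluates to ['mango', 'world', 'grape', 'cherry']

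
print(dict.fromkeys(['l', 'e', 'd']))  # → {'l': None, 'e': None, 'd': None}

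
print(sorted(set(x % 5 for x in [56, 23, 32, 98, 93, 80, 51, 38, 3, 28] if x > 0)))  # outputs [0, 1, 2, 3]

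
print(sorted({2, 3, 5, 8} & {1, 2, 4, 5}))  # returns [2, 5]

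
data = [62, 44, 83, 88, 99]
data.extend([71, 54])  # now [62, 44, 83, 88, 99, 71, 54]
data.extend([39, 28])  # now [62, 44, 83, 88, 99, 71, 54, 39, 28]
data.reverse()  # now [28, 39, 54, 71, 99, 88, 83, 44, 62]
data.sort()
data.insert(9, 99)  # [28, 39, 44, 54, 62, 71, 83, 88, 99, 99]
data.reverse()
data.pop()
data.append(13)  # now [99, 99, 88, 83, 71, 62, 54, 44, 39, 13]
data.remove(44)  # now [99, 99, 88, 83, 71, 62, 54, 39, 13]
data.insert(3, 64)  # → [99, 99, 88, 64, 83, 71, 62, 54, 39, 13]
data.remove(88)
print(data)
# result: [99, 99, 64, 83, 71, 62, 54, 39, 13]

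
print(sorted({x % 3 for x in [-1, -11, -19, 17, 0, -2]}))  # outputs [0, 1, 2]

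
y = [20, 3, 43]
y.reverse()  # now [43, 3, 20]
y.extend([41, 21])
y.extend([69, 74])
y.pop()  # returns 74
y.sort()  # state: [3, 20, 21, 41, 43, 69]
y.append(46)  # [3, 20, 21, 41, 43, 69, 46]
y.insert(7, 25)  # [3, 20, 21, 41, 43, 69, 46, 25]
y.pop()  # 25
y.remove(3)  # [20, 21, 41, 43, 69, 46]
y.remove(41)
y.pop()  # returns 46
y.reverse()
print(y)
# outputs [69, 43, 21, 20]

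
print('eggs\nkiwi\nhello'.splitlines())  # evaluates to ['eggs', 'kiwi', 'hello']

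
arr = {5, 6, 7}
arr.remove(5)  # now {6, 7}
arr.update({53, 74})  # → {6, 7, 53, 74}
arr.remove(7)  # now {6, 53, 74}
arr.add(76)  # {6, 53, 74, 76}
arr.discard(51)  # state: {6, 53, 74, 76}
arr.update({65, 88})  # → {6, 53, 65, 74, 76, 88}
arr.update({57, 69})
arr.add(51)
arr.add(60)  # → {6, 51, 53, 57, 60, 65, 69, 74, 76, 88}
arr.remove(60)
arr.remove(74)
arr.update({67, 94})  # {6, 51, 53, 57, 65, 67, 69, 76, 88, 94}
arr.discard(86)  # {6, 51, 53, 57, 65, 67, 69, 76, 88, 94}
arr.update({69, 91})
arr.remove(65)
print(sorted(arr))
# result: [6, 51, 53, 57, 67, 69, 76, 88, 91, 94]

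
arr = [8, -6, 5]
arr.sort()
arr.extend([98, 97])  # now [-6, 5, 8, 98, 97]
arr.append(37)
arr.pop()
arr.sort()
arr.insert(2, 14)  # [-6, 5, 14, 8, 97, 98]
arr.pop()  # 98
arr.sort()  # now [-6, 5, 8, 14, 97]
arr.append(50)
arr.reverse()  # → [50, 97, 14, 8, 5, -6]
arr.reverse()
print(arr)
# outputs [-6, 5, 8, 14, 97, 50]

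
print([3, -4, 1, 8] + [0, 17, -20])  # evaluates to [3, -4, 1, 8, 0, 17, -20]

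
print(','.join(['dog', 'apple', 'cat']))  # dog,apple,cat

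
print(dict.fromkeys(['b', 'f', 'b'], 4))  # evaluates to {'b': 4, 'f': 4}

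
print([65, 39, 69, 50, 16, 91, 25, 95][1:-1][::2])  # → [39, 50, 91]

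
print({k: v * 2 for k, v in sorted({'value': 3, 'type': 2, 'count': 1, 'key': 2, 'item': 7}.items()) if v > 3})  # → {'item': 14}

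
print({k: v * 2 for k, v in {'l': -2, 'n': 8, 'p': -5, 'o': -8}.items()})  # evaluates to {'l': -4, 'n': 16, 'p': -10, 'o': -16}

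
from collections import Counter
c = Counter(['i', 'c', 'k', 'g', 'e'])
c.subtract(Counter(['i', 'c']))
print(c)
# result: Counter({'k': 1, 'g': 1, 'e': 1, 'i': 0, 'c': 0})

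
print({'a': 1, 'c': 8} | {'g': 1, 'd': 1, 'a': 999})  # {'a': 999, 'c': 8, 'g': 1, 'd': 1}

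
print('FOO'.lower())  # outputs foo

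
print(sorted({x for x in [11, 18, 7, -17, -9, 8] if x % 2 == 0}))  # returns [8, 18]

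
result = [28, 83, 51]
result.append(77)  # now [28, 83, 51, 77]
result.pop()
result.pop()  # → 51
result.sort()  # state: [28, 83]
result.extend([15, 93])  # [28, 83, 15, 93]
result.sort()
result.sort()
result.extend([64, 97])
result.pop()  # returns 97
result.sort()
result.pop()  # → 93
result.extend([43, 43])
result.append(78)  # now [15, 28, 64, 83, 43, 43, 78]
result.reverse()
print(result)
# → [78, 43, 43, 83, 64, 28, 15]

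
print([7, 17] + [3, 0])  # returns [7, 17, 3, 0]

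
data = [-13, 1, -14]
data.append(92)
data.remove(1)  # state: [-13, -14, 92]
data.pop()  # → 92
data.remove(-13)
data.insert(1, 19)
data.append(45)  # [-14, 19, 45]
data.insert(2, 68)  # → [-14, 19, 68, 45]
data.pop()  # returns 45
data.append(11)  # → [-14, 19, 68, 11]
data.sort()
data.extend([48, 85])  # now [-14, 11, 19, 68, 48, 85]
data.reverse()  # [85, 48, 68, 19, 11, -14]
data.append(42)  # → [85, 48, 68, 19, 11, -14, 42]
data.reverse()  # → [42, -14, 11, 19, 68, 48, 85]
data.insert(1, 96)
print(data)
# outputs [42, 96, -14, 11, 19, 68, 48, 85]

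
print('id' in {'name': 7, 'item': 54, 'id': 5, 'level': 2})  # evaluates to True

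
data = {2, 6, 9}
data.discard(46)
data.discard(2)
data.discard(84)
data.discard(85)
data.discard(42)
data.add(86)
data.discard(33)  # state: {6, 9, 86}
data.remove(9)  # {6, 86}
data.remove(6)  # {86}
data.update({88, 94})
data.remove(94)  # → {86, 88}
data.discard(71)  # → {86, 88}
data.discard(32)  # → {86, 88}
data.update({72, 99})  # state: {72, 86, 88, 99}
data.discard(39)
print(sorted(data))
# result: [72, 86, 88, 99]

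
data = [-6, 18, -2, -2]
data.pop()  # -2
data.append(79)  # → [-6, 18, -2, 79]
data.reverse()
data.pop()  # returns -6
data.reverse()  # [18, -2, 79]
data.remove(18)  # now [-2, 79]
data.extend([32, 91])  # [-2, 79, 32, 91]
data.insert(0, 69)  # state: [69, -2, 79, 32, 91]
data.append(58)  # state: [69, -2, 79, 32, 91, 58]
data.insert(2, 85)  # [69, -2, 85, 79, 32, 91, 58]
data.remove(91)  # [69, -2, 85, 79, 32, 58]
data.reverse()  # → [58, 32, 79, 85, -2, 69]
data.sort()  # [-2, 32, 58, 69, 79, 85]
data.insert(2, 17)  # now [-2, 32, 17, 58, 69, 79, 85]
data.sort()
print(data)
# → [-2, 17, 32, 58, 69, 79, 85]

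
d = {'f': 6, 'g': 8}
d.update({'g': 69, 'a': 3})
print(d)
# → {'f': 6, 'g': 69, 'a': 3}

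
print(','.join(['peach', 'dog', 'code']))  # peach,dog,code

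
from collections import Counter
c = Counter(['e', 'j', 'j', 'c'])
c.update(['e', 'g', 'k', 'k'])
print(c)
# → Counter({'e': 2, 'j': 2, 'k': 2, 'c': 1, 'g': 1})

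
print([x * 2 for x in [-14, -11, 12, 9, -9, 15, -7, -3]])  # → [-28, -22, 24, 18, -18, 30, -14, -6]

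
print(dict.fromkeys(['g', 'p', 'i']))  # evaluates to {'g': None, 'p': None, 'i': None}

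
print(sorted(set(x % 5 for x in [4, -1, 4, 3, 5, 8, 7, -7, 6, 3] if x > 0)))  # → [0, 1, 2, 3, 4]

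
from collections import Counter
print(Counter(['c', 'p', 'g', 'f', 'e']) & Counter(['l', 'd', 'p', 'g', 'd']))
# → Counter({'p': 1, 'g': 1})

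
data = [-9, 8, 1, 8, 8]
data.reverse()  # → [8, 8, 1, 8, -9]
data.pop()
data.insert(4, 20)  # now [8, 8, 1, 8, 20]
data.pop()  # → 20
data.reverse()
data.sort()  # [1, 8, 8, 8]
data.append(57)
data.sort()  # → [1, 8, 8, 8, 57]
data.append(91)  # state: [1, 8, 8, 8, 57, 91]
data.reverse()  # [91, 57, 8, 8, 8, 1]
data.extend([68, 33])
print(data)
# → [91, 57, 8, 8, 8, 1, 68, 33]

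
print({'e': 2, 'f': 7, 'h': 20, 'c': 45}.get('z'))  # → None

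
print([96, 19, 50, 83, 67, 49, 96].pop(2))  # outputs 50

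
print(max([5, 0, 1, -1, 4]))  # 5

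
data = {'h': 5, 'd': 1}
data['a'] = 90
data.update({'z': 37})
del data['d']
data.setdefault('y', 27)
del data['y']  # {'h': 5, 'a': 90, 'z': 37}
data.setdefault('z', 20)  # 37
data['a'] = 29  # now {'h': 5, 'a': 29, 'z': 37}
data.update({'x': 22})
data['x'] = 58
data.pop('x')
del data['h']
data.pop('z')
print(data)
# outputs {'a': 29}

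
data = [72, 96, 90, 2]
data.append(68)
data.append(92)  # [72, 96, 90, 2, 68, 92]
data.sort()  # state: [2, 68, 72, 90, 92, 96]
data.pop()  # 96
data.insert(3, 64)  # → [2, 68, 72, 64, 90, 92]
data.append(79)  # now [2, 68, 72, 64, 90, 92, 79]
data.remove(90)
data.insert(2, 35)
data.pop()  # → 79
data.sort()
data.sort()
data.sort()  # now [2, 35, 64, 68, 72, 92]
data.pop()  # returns 92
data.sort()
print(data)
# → [2, 35, 64, 68, 72]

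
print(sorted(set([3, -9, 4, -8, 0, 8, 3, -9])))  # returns [-9, -8, 0, 3, 4, 8]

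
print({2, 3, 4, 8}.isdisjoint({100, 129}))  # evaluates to True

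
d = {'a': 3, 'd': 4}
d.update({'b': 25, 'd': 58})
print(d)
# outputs {'a': 3, 'd': 58, 'b': 25}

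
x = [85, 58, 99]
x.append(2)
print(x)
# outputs [85, 58, 99, 2]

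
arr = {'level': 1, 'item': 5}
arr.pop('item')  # 5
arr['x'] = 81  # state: {'level': 1, 'x': 81}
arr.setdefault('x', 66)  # 81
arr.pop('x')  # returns 81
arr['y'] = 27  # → {'level': 1, 'y': 27}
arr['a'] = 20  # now {'level': 1, 'y': 27, 'a': 20}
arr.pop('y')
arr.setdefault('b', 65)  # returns 65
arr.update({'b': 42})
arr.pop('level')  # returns 1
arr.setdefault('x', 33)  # 33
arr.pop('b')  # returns 42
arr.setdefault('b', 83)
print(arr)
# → {'a': 20, 'x': 33, 'b': 83}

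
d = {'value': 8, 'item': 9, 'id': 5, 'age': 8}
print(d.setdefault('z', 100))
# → 100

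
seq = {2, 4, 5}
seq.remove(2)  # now {4, 5}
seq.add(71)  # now {4, 5, 71}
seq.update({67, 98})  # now {4, 5, 67, 71, 98}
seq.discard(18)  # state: {4, 5, 67, 71, 98}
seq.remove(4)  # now {5, 67, 71, 98}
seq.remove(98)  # {5, 67, 71}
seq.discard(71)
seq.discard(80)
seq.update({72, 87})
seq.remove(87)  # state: {5, 67, 72}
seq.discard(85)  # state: {5, 67, 72}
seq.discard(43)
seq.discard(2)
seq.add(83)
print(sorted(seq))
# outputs [5, 67, 72, 83]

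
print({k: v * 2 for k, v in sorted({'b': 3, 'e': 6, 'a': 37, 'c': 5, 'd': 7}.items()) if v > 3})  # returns {'a': 74, 'c': 10, 'd': 14, 'e': 12}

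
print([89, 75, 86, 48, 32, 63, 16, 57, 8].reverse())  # None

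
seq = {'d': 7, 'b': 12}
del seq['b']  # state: {'d': 7}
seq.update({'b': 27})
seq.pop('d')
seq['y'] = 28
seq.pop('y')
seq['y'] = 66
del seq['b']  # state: {'y': 66}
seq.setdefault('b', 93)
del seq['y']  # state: {'b': 93}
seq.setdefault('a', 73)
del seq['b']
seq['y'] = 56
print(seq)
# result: {'a': 73, 'y': 56}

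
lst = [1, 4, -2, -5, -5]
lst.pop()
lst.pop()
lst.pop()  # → -2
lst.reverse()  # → [4, 1]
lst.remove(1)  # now [4]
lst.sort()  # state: [4]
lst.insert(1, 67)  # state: [4, 67]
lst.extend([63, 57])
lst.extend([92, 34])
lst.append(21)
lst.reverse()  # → [21, 34, 92, 57, 63, 67, 4]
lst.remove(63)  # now [21, 34, 92, 57, 67, 4]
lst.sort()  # [4, 21, 34, 57, 67, 92]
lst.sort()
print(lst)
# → [4, 21, 34, 57, 67, 92]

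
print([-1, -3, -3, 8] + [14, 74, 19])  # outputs [-1, -3, -3, 8, 14, 74, 19]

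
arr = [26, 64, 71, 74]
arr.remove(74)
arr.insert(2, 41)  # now [26, 64, 41, 71]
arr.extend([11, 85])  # [26, 64, 41, 71, 11, 85]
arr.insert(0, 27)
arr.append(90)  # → [27, 26, 64, 41, 71, 11, 85, 90]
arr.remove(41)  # [27, 26, 64, 71, 11, 85, 90]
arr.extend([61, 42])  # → [27, 26, 64, 71, 11, 85, 90, 61, 42]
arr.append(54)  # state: [27, 26, 64, 71, 11, 85, 90, 61, 42, 54]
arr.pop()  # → 54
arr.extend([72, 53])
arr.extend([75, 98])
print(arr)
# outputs [27, 26, 64, 71, 11, 85, 90, 61, 42, 72, 53, 75, 98]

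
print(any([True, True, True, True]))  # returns True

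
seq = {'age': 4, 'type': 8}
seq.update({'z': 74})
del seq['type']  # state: {'age': 4, 'z': 74}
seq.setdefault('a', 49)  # 49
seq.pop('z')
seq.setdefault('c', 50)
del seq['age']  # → {'a': 49, 'c': 50}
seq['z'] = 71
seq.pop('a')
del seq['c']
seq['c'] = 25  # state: {'z': 71, 'c': 25}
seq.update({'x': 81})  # {'z': 71, 'c': 25, 'x': 81}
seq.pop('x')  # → 81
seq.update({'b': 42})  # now {'z': 71, 'c': 25, 'b': 42}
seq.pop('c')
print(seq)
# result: {'z': 71, 'b': 42}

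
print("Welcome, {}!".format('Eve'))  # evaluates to Welcome, Eve!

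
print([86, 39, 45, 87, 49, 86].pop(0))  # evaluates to 86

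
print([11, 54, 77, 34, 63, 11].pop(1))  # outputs 54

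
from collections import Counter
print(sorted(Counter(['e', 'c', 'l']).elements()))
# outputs ['c', 'e', 'l']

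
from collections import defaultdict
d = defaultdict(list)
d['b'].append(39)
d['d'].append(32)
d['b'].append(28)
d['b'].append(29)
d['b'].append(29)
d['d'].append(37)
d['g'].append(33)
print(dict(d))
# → {'b': [39, 28, 29, 29], 'd': [32, 37], 'g': [33]}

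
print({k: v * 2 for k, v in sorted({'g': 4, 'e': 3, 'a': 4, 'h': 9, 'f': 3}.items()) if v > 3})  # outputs {'a': 8, 'g': 8, 'h': 18}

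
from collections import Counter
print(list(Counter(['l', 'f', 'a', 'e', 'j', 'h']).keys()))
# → ['l', 'f', 'a', 'e', 'j', 'h']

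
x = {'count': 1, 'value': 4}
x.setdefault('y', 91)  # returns 91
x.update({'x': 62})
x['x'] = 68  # {'count': 1, 'value': 4, 'y': 91, 'x': 68}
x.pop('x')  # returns 68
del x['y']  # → {'count': 1, 'value': 4}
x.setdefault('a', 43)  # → 43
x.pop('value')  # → 4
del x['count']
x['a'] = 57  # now {'a': 57}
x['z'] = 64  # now {'a': 57, 'z': 64}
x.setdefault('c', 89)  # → 89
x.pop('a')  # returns 57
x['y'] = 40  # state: {'z': 64, 'c': 89, 'y': 40}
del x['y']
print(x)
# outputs {'z': 64, 'c': 89}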